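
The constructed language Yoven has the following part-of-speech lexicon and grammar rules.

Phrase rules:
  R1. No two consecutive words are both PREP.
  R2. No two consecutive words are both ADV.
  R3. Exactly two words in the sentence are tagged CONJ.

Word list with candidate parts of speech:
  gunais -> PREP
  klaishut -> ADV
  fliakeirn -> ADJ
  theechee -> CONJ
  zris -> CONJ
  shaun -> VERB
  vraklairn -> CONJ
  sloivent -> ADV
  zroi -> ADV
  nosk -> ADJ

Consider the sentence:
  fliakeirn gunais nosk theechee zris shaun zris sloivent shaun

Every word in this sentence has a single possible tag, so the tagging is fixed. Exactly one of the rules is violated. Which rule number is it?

Fixed tagging: ADJ PREP ADJ CONJ CONJ VERB CONJ ADV VERB.
Checking each rule: R1 ✓, R2 ✓, R3 ✗.
Only rule 3 fails.

3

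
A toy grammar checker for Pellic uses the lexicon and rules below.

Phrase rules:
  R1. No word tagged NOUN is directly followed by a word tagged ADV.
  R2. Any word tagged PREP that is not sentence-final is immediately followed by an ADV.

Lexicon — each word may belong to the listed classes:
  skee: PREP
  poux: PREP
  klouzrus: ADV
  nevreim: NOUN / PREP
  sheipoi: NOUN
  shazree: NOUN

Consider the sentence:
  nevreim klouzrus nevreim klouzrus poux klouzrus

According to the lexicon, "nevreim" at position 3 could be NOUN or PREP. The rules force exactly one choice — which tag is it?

PREP

Candidates per position — 1:nevreim {NOUN,PREP}; 2:klouzrus {ADV}; 3:nevreim {NOUN,PREP}; 4:klouzrus {ADV}; 5:poux {PREP}; 6:klouzrus {ADV}.
Position 1: NOUN is ruled out by rule 1; that leaves PREP.
Position 3: NOUN is ruled out by rule 1; that leaves PREP.
The only consistent sequence is: PREP ADV PREP ADV PREP ADV.
Checking: rule 1 holds; rule 2 holds.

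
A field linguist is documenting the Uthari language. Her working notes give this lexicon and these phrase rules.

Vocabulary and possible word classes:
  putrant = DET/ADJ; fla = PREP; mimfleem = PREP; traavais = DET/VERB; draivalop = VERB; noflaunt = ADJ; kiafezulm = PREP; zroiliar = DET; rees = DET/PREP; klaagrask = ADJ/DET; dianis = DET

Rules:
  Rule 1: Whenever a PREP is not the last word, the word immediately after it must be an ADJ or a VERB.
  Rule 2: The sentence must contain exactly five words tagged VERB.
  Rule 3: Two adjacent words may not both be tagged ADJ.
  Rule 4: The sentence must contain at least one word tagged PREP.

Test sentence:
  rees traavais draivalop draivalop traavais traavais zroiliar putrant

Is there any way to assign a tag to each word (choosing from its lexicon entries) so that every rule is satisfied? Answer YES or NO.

YES

Candidates per position — 1:rees {DET,PREP}; 2:traavais {DET,VERB}; 3:draivalop {VERB}; 4:draivalop {VERB}; 5:traavais {DET,VERB}; 6:traavais {DET,VERB}; 7:zroiliar {DET}; 8:putrant {DET,ADJ}.
One satisfying assignment: PREP VERB VERB VERB VERB VERB DET DET.
Check: rule 1 satisfied; rule 2 satisfied; rule 3 satisfied; rule 4 satisfied.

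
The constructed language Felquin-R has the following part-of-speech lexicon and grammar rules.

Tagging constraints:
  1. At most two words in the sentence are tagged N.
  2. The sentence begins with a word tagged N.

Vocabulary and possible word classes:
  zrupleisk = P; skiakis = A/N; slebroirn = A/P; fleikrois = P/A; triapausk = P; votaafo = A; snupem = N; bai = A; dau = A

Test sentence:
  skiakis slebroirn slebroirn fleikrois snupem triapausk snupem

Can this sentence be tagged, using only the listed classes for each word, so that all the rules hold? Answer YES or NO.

Candidates per position — 1:skiakis {A,N}; 2:slebroirn {A,P}; 3:slebroirn {A,P}; 4:fleikrois {P,A}; 5:snupem {N}; 6:triapausk {P}; 7:snupem {N}.
Every candidate sequence violates at least one rule; no consistent tagging exists.

NO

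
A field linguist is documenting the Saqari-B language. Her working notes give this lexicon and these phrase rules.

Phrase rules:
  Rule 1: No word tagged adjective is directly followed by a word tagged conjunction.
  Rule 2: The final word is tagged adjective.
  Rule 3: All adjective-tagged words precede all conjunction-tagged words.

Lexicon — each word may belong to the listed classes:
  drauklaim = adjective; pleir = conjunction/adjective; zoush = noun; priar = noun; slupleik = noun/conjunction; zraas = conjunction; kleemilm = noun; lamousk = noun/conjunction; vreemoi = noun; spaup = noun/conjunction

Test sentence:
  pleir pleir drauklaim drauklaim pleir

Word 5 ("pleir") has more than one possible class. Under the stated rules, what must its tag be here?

adjective

Candidates per position — 1:pleir {conjunction,adjective}; 2:pleir {conjunction,adjective}; 3:drauklaim {adjective}; 4:drauklaim {adjective}; 5:pleir {conjunction,adjective}.
If word 1 were conjunction, no tagging could satisfy rule 3; so word 1 is adjective.
If word 2 were conjunction, no tagging could satisfy rule 1; so word 2 is adjective.
If word 5 were conjunction, no tagging could satisfy rule 1; so word 5 is adjective.
That leaves exactly one tagging: adjective adjective adjective adjective adjective.
Verifying each rule — rule 1 ✓; rule 2 ✓; rule 3 ✓.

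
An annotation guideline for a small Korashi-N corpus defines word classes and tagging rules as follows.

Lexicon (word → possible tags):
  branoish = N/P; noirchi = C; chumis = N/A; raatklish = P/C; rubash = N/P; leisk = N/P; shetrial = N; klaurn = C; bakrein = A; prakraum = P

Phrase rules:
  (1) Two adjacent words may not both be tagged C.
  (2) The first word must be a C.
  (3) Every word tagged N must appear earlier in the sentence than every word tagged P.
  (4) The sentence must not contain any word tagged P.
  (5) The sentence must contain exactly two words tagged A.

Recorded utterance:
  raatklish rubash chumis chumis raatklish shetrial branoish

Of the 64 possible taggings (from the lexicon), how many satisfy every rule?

Candidates per position — 1:raatklish {P,C}; 2:rubash {N,P}; 3:chumis {N,A}; 4:chumis {N,A}; 5:raatklish {P,C}; 6:shetrial {N}; 7:branoish {N,P}.
There are 64 candidate sequences in total.
The sequences that satisfy every rule: C N A A C N N.
Count = 1.

1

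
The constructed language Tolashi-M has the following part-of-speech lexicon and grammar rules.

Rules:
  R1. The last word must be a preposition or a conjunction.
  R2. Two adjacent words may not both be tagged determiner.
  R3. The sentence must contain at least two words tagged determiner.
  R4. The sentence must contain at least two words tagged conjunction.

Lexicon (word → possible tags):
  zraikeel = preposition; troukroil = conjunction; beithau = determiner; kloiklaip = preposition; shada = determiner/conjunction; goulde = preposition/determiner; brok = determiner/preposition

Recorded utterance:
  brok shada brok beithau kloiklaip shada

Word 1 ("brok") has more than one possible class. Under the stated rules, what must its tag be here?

Candidates per position — 1:brok {determiner,preposition}; 2:shada {determiner,conjunction}; 3:brok {determiner,preposition}; 4:beithau {determiner}; 5:kloiklaip {preposition}; 6:shada {determiner,conjunction}.
Word 2 cannot be determiner — rule 4 would then fail for every completion. It is conjunction.
Word 3 cannot be determiner — rule 2 would then fail for every completion. It is preposition.
Word 6 cannot be determiner — rule 1 would then fail for every completion. It is conjunction.
Word 1 cannot be preposition — rule 3 would then fail for every completion. It is determiner.
The unique satisfying tagging is: determiner conjunction preposition determiner preposition conjunction.
Checking: rule 1 satisfied; rule 2 satisfied; rule 3 satisfied; rule 4 satisfied.

determiner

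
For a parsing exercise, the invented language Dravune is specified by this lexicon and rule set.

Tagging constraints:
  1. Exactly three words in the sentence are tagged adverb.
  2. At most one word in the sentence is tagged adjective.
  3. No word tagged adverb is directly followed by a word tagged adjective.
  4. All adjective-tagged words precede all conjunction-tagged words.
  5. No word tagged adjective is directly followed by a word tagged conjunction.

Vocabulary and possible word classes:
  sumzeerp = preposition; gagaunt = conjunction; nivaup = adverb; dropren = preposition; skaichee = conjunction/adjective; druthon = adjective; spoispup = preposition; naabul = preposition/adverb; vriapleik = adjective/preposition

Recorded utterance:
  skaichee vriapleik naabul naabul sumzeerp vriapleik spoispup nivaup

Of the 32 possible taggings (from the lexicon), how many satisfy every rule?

2

Candidates per position — 1:skaichee {conjunction,adjective}; 2:vriapleik {adjective,preposition}; 3:naabul {preposition,adverb}; 4:naabul {preposition,adverb}; 5:sumzeerp {preposition}; 6:vriapleik {adjective,preposition}; 7:spoispup {preposition}; 8:nivaup {adverb}.
There are 32 candidate sequences in total.
The sequences that satisfy every rule: conjunction preposition adverb adverb preposition preposition preposition adverb; adjective preposition adverb adverb preposition preposition preposition adverb.
Count = 2.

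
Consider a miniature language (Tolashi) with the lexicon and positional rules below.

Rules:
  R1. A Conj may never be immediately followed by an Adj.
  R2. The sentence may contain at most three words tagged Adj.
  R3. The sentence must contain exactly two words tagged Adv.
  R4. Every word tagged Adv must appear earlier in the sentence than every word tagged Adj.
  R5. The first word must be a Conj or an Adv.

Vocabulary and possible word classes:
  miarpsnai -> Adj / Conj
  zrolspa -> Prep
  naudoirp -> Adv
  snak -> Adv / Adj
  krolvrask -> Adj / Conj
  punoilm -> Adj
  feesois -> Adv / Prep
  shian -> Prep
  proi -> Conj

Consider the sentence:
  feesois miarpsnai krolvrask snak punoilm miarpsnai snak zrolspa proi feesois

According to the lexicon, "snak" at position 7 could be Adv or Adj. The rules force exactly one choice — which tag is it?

Candidates per position — 1:feesois {Adv,Prep}; 2:miarpsnai {Adj,Conj}; 3:krolvrask {Adj,Conj}; 4:snak {Adv,Adj}; 5:punoilm {Adj}; 6:miarpsnai {Adj,Conj}; 7:snak {Adv,Adj}; 8:zrolspa {Prep}; 9:proi {Conj}; 10:feesois {Adv,Prep}.
If word 1 were Prep, no tagging could satisfy rule 5; so word 1 is Adv.
If word 7 were Adv, no tagging could satisfy rule 4; so word 7 is Adj.
If word 10 were Adv, no tagging could satisfy rule 4; so word 10 is Prep.
If word 4 were Adj, no tagging could satisfy rule 3; so word 4 is Adv.
If word 6 were Conj, no tagging could satisfy rule 1; so word 6 is Adj.
If word 2 were Adj, no tagging could satisfy rule 2; so word 2 is Conj.
If word 3 were Adj, no tagging could satisfy rule 1; so word 3 is Conj.
The only consistent sequence is: Adv Conj Conj Adv Adj Adj Adj Prep Conj Prep.
Check: rule 1 ✓; rule 2 ✓; rule 3 ✓; rule 4 ✓; rule 5 ✓.

Adj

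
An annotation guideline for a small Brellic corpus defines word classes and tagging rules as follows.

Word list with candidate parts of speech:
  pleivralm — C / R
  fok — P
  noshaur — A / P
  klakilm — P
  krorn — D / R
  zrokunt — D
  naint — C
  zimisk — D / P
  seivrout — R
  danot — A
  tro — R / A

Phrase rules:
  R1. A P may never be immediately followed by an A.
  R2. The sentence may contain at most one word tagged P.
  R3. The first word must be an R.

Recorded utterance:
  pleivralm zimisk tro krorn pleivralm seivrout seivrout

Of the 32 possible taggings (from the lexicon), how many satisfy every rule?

Candidates per position — 1:pleivralm {C,R}; 2:zimisk {D,P}; 3:tro {R,A}; 4:krorn {D,R}; 5:pleivralm {C,R}; 6:seivrout {R}; 7:seivrout {R}.
There are 32 candidate sequences in total.
Checking each against the rules leaves 12 sequences.
Count = 12.

12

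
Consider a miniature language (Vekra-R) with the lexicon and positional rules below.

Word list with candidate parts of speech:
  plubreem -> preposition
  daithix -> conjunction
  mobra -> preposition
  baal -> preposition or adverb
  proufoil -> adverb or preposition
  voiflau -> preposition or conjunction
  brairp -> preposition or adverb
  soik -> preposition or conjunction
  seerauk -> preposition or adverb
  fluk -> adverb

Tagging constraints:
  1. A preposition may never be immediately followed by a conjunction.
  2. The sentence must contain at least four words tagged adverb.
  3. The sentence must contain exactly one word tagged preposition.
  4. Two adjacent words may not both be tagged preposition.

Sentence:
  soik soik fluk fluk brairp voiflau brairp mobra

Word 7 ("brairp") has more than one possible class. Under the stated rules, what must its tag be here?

adverb

Candidates per position — 1:soik {preposition,conjunction}; 2:soik {preposition,conjunction}; 3:fluk {adverb}; 4:fluk {adverb}; 5:brairp {preposition,adverb}; 6:voiflau {preposition,conjunction}; 7:brairp {preposition,adverb}; 8:mobra {preposition}.
Word 1 cannot be preposition — rule 3 would then fail for every completion. It is conjunction.
Word 2 cannot be preposition — rule 3 would then fail for every completion. It is conjunction.
Word 5 cannot be preposition — rule 2 would then fail for every completion. It is adverb.
Word 6 cannot be preposition — rule 3 would then fail for every completion. It is conjunction.
Word 7 cannot be preposition — rule 2 would then fail for every completion. It is adverb.
So the tagging must be: conjunction conjunction adverb adverb adverb conjunction adverb preposition.
Checking: rule 1 satisfied; rule 2 satisfied; rule 3 satisfied; rule 4 satisfied.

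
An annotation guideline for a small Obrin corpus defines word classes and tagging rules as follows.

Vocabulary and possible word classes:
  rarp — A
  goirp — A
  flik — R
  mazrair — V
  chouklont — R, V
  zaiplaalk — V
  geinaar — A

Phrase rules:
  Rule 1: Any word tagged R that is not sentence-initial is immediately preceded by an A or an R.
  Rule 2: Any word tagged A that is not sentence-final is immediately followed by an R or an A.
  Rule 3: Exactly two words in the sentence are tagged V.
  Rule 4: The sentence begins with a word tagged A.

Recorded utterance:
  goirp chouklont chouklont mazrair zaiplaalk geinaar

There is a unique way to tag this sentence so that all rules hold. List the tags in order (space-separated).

A R R V V A

Candidates per position — 1:goirp {A}; 2:chouklont {R,V}; 3:chouklont {R,V}; 4:mazrair {V}; 5:zaiplaalk {V}; 6:geinaar {A}.
Position 2: tagging it V would leave rule 2 unsatisfiable, so it must be R.
Position 3: tagging it V would leave rule 3 unsatisfiable, so it must be R.
So the tagging must be: A R R V V A.
Check: rule 1 ok; rule 2 ok; rule 3 ok; rule 4 ok.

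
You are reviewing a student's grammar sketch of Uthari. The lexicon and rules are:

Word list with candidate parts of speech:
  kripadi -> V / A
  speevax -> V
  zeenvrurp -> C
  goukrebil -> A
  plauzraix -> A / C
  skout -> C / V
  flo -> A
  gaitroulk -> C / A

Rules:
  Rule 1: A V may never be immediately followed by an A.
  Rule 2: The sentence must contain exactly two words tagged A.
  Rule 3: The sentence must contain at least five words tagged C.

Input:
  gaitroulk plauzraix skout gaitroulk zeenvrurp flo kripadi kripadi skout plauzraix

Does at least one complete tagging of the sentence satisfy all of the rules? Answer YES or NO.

YES

Candidates per position — 1:gaitroulk {C,A}; 2:plauzraix {A,C}; 3:skout {C,V}; 4:gaitroulk {C,A}; 5:zeenvrurp {C}; 6:flo {A}; 7:kripadi {V,A}; 8:kripadi {V,A}; 9:skout {C,V}; 10:plauzraix {A,C}.
One satisfying assignment: C C C A C A V V C C.
Verifying each rule — rule 1 ok; rule 2 ok; rule 3 ok.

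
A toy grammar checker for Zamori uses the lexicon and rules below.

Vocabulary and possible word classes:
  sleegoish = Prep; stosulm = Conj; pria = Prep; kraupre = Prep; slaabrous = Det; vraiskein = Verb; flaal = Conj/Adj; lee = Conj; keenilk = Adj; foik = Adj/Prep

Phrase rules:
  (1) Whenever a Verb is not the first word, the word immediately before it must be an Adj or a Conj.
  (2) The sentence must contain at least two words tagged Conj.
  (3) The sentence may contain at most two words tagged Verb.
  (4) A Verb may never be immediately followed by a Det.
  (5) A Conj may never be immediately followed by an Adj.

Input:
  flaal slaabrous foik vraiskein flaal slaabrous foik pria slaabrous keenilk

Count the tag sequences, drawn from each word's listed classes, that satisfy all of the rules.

Candidates per position — 1:flaal {Conj,Adj}; 2:slaabrous {Det}; 3:foik {Adj,Prep}; 4:vraiskein {Verb}; 5:flaal {Conj,Adj}; 6:slaabrous {Det}; 7:foik {Adj,Prep}; 8:pria {Prep}; 9:slaabrous {Det}; 10:keenilk {Adj}.
There are 16 candidate sequences in total.
The sequences that satisfy every rule: Conj Det Adj Verb Conj Det Adj Prep Det Adj; Conj Det Adj Verb Conj Det Prep Prep Det Adj.
Count = 2.

2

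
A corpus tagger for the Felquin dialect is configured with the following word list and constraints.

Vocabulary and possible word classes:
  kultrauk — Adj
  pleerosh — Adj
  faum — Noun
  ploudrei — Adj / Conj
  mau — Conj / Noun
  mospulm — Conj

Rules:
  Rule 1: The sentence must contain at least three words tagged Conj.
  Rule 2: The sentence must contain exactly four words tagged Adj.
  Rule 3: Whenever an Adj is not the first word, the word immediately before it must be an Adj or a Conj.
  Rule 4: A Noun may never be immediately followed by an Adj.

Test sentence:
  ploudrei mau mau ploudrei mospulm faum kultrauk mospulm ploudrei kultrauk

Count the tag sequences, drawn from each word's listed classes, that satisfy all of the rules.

Candidates per position — 1:ploudrei {Adj,Conj}; 2:mau {Conj,Noun}; 3:mau {Conj,Noun}; 4:ploudrei {Adj,Conj}; 5:mospulm {Conj}; 6:faum {Noun}; 7:kultrauk {Adj}; 8:mospulm {Conj}; 9:ploudrei {Adj,Conj}; 10:kultrauk {Adj}.
There are 32 candidate sequences in total.
Rule 3 cannot be satisfied by any choice of tags from the lexicon.
So there is no consistent tagging.
Count = 0.

0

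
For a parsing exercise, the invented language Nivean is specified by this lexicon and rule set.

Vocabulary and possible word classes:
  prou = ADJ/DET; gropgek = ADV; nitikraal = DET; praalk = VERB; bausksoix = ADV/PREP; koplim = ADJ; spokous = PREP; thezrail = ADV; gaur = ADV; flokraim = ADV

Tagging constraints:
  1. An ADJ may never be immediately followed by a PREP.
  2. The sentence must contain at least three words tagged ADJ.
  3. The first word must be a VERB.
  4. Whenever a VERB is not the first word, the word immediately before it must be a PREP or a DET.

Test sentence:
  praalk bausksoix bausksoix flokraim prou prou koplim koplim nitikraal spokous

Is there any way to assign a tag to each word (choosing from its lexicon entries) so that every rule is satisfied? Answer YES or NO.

YES

Candidates per position — 1:praalk {VERB}; 2:bausksoix {ADV,PREP}; 3:bausksoix {ADV,PREP}; 4:flokraim {ADV}; 5:prou {ADJ,DET}; 6:prou {ADJ,DET}; 7:koplim {ADJ}; 8:koplim {ADJ}; 9:nitikraal {DET}; 10:spokous {PREP}.
One satisfying assignment: VERB ADV ADV ADV DET ADJ ADJ ADJ DET PREP.
Verifying each rule — rule 1 holds; rule 2 holds; rule 3 holds; rule 4 holds.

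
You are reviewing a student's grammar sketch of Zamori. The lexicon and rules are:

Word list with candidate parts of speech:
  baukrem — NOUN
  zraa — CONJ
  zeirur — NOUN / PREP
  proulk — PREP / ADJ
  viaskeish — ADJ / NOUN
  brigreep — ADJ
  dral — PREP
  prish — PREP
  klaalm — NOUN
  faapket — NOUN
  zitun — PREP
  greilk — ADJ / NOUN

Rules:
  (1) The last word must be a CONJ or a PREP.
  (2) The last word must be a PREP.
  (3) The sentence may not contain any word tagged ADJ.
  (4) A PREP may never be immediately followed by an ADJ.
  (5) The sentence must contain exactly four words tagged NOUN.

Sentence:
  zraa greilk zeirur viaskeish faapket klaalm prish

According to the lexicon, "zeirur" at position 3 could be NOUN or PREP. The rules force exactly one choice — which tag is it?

PREP

Candidates per position — 1:zraa {CONJ}; 2:greilk {ADJ,NOUN}; 3:zeirur {NOUN,PREP}; 4:viaskeish {ADJ,NOUN}; 5:faapket {NOUN}; 6:klaalm {NOUN}; 7:prish {PREP}.
If word 2 were ADJ, no tagging could satisfy rule 3; so word 2 is NOUN.
If word 4 were ADJ, no tagging could satisfy rule 3; so word 4 is NOUN.
If word 3 were NOUN, no tagging could satisfy rule 5; so word 3 is PREP.
So the tagging must be: CONJ NOUN PREP NOUN NOUN NOUN PREP.
Rule-by-rule: rule 1 ok; rule 2 ok; rule 3 ok; rule 4 ok; rule 5 ok.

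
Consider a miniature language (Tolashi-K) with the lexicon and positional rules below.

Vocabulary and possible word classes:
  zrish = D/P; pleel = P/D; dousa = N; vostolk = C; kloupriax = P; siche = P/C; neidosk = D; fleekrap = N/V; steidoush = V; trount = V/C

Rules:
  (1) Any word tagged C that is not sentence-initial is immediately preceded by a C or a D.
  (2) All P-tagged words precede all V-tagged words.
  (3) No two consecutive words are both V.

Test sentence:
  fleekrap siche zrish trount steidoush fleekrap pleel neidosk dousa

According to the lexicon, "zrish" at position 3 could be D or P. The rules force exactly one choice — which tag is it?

D

Candidates per position — 1:fleekrap {N,V}; 2:siche {P,C}; 3:zrish {D,P}; 4:trount {V,C}; 5:steidoush {V}; 6:fleekrap {N,V}; 7:pleel {P,D}; 8:neidosk {D}; 9:dousa {N}.
At position 2, choosing C makes rule 1 impossible to satisfy; hence P.
At position 4, choosing V makes rule 3 impossible to satisfy; hence C.
At position 6, choosing V makes rule 3 impossible to satisfy; hence N.
At position 7, choosing P makes rule 2 impossible to satisfy; hence D.
At position 1, choosing V makes rule 2 impossible to satisfy; hence N.
At position 3, choosing P makes rule 1 impossible to satisfy; hence D.
The only consistent sequence is: N P D C V N D D N.
Rule-by-rule: rule 1 ok; rule 2 ok; rule 3 ok.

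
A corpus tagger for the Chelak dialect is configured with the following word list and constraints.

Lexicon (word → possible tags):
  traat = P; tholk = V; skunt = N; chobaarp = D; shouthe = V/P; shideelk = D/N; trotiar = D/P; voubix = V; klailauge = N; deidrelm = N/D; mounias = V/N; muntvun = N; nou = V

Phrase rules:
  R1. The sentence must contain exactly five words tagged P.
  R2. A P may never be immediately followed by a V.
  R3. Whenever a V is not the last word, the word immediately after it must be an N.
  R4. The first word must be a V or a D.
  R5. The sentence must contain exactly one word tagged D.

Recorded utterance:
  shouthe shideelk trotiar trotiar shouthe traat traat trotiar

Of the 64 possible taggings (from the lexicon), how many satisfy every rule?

Candidates per position — 1:shouthe {V,P}; 2:shideelk {D,N}; 3:trotiar {D,P}; 4:trotiar {D,P}; 5:shouthe {V,P}; 6:traat {P}; 7:traat {P}; 8:trotiar {D,P}.
There are 64 candidate sequences in total.
The sequences that satisfy every rule: V N D P P P P P; V N P D P P P P; V N P P P P P D.
Count = 3.

3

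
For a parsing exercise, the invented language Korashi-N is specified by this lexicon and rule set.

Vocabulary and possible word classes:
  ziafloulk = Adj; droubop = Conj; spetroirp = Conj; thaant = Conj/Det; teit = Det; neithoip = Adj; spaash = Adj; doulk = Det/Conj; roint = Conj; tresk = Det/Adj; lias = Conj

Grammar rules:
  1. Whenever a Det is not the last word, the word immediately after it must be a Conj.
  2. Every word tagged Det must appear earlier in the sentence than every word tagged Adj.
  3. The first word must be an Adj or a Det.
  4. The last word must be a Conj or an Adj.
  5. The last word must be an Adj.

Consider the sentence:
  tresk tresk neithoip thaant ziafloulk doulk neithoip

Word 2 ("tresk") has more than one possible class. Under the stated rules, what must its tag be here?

Candidates per position — 1:tresk {Det,Adj}; 2:tresk {Det,Adj}; 3:neithoip {Adj}; 4:thaant {Conj,Det}; 5:ziafloulk {Adj}; 6:doulk {Det,Conj}; 7:neithoip {Adj}.
Position 1: Det is ruled out by rule 1; that leaves Adj.
Position 2: Det is ruled out by rule 1; that leaves Adj.
Position 4: Det is ruled out by rule 1; that leaves Conj.
Position 6: Det is ruled out by rule 1; that leaves Conj.
The unique satisfying tagging is: Adj Adj Adj Conj Adj Conj Adj.
Rule-by-rule: rule 1 ok; rule 2 ok; rule 3 ok; rule 4 ok; rule 5 ok.

Adj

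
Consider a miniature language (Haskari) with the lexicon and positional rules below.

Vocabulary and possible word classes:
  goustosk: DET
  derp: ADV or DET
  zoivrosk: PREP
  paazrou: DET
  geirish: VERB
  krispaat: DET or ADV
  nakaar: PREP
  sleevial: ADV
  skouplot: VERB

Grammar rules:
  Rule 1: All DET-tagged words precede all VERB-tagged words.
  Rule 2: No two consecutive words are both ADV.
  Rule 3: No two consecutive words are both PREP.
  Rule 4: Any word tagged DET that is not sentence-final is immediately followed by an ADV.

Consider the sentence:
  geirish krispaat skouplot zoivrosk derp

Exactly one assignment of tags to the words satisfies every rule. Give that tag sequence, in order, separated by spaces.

Candidates per position — 1:geirish {VERB}; 2:krispaat {DET,ADV}; 3:skouplot {VERB}; 4:zoivrosk {PREP}; 5:derp {ADV,DET}.
At position 2, choosing DET makes rule 1 impossible to satisfy; hence ADV.
At position 5, choosing DET makes rule 1 impossible to satisfy; hence ADV.
The unique satisfying tagging is: VERB ADV VERB PREP ADV.
Verifying each rule — rule 1 satisfied; rule 2 satisfied; rule 3 satisfied; rule 4 satisfied.

VERB ADV VERB PREP ADV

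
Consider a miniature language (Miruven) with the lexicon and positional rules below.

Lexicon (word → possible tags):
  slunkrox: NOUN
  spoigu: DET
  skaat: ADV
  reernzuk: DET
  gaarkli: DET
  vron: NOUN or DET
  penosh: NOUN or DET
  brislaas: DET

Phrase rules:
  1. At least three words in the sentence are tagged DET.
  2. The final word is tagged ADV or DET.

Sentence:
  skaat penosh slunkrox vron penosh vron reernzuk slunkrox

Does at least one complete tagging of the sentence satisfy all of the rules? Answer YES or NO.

Candidates per position — 1:skaat {ADV}; 2:penosh {NOUN,DET}; 3:slunkrox {NOUN}; 4:vron {NOUN,DET}; 5:penosh {NOUN,DET}; 6:vron {NOUN,DET}; 7:reernzuk {DET}; 8:slunkrox {NOUN}.
Rule 2 cannot be satisfied by any choice of tags from the lexicon.
So there is no consistent tagging.

NO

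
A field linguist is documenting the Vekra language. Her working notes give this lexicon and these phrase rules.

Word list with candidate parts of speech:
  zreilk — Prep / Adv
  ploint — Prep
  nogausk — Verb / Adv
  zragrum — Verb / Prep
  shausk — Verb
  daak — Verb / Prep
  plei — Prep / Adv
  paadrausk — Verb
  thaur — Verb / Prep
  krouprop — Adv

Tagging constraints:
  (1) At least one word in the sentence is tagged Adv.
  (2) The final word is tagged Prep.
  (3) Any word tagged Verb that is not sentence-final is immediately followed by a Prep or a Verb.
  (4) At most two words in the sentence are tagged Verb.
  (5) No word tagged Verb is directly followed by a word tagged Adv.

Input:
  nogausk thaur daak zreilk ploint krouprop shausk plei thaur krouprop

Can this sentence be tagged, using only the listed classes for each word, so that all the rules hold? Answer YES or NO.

Candidates per position — 1:nogausk {Verb,Adv}; 2:thaur {Verb,Prep}; 3:daak {Verb,Prep}; 4:zreilk {Prep,Adv}; 5:ploint {Prep}; 6:krouprop {Adv}; 7:shausk {Verb}; 8:plei {Prep,Adv}; 9:thaur {Verb,Prep}; 10:krouprop {Adv}.
Rule 2 cannot be satisfied by any choice of tags from the lexicon.
So there is no consistent tagging.

NO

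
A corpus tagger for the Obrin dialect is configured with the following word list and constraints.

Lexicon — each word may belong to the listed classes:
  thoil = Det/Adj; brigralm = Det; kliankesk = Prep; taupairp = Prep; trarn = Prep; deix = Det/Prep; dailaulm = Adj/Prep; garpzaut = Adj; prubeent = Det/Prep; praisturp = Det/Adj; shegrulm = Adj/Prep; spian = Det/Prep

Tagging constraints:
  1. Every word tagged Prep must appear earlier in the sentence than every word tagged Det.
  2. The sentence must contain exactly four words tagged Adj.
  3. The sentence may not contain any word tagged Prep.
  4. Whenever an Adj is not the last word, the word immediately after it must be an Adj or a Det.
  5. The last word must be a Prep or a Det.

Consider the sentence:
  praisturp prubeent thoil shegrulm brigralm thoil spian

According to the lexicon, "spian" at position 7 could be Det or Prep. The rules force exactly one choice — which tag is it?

Det

Candidates per position — 1:praisturp {Det,Adj}; 2:prubeent {Det,Prep}; 3:thoil {Det,Adj}; 4:shegrulm {Adj,Prep}; 5:brigralm {Det}; 6:thoil {Det,Adj}; 7:spian {Det,Prep}.
Word 1 cannot be Det — rule 2 would then fail for every completion. It is Adj.
Word 2 cannot be Prep — rule 3 would then fail for every completion. It is Det.
Word 3 cannot be Det — rule 2 would then fail for every completion. It is Adj.
Word 4 cannot be Prep — rule 1 would then fail for every completion. It is Adj.
Word 6 cannot be Det — rule 2 would then fail for every completion. It is Adj.
Word 7 cannot be Prep — rule 1 would then fail for every completion. It is Det.
So the tagging must be: Adj Det Adj Adj Det Adj Det.
Verifying each rule — rule 1 holds; rule 2 holds; rule 3 holds; rule 4 holds; rule 5 holds.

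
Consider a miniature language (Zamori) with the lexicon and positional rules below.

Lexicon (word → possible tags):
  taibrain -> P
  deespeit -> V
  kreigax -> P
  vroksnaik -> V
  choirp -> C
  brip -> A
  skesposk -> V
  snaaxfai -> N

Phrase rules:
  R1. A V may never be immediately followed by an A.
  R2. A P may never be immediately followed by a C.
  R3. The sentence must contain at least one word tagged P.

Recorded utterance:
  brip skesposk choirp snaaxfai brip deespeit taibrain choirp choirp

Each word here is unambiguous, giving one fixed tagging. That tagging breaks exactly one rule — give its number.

Fixed tagging: A V C N A V P C C.
Checking each rule: R1 holds, R2 violated, R3 holds.
Only rule 2 fails.

2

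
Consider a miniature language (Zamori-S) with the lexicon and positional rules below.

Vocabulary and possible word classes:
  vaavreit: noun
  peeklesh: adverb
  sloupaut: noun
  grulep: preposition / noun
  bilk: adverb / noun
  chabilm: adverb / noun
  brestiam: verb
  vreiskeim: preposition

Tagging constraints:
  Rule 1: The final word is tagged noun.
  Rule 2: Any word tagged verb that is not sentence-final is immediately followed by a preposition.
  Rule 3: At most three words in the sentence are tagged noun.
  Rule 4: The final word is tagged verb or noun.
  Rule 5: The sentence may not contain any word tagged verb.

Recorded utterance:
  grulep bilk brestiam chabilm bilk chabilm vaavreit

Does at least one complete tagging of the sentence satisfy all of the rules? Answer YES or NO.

NO

Candidates per position — 1:grulep {preposition,noun}; 2:bilk {adverb,noun}; 3:brestiam {verb}; 4:chabilm {adverb,noun}; 5:bilk {adverb,noun}; 6:chabilm {adverb,noun}; 7:vaavreit {noun}.
Rule 2 cannot be satisfied by any choice of tags from the lexicon.
So there is no consistent tagging.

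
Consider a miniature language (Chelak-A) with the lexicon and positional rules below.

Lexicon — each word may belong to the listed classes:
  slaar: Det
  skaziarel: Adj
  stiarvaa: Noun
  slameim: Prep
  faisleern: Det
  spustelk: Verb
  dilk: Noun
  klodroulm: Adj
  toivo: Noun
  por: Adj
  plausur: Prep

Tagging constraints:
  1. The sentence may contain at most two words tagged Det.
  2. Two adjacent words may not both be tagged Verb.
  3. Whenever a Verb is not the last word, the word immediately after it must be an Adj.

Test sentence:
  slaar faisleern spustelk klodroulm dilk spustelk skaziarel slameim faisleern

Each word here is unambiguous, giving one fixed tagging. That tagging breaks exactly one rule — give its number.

Fixed tagging: Det Det Verb Adj Noun Verb Adj Prep Det.
Rule check: R1 ✗, R2 ✓, R3 ✓.
Only rule 1 fails.

1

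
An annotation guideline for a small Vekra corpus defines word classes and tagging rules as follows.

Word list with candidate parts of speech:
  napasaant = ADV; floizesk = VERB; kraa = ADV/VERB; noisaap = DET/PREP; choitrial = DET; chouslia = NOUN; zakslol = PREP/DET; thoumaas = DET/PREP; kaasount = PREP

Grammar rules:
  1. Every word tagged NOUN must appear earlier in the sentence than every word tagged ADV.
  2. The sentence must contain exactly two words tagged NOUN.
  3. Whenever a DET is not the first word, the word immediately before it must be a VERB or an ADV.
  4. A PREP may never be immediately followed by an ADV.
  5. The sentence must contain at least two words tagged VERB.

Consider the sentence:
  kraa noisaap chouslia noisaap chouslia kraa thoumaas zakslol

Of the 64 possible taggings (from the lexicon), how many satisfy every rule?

Candidates per position — 1:kraa {ADV,VERB}; 2:noisaap {DET,PREP}; 3:chouslia {NOUN}; 4:noisaap {DET,PREP}; 5:chouslia {NOUN}; 6:kraa {ADV,VERB}; 7:thoumaas {DET,PREP}; 8:zakslol {PREP,DET}.
There are 64 candidate sequences in total.
The sequences that satisfy every rule: VERB DET NOUN PREP NOUN VERB DET PREP; VERB DET NOUN PREP NOUN VERB PREP PREP; VERB PREP NOUN PREP NOUN VERB DET PREP; VERB PREP NOUN PREP NOUN VERB PREP PREP.
Count = 4.

4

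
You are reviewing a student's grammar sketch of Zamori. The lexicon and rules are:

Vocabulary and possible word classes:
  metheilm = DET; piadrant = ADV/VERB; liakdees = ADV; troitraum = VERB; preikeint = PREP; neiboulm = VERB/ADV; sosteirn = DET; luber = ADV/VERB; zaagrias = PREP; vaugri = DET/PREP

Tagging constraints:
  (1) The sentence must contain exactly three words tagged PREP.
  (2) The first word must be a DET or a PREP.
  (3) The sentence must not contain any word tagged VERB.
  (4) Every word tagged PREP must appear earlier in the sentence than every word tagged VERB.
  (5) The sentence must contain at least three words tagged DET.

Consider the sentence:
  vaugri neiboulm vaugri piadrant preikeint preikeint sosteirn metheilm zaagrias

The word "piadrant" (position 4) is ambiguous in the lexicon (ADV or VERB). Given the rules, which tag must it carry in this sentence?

ADV

Candidates per position — 1:vaugri {DET,PREP}; 2:neiboulm {VERB,ADV}; 3:vaugri {DET,PREP}; 4:piadrant {ADV,VERB}; 5:preikeint {PREP}; 6:preikeint {PREP}; 7:sosteirn {DET}; 8:metheilm {DET}; 9:zaagrias {PREP}.
If word 1 were PREP, no tagging could satisfy rule 1; so word 1 is DET.
If word 2 were VERB, no tagging could satisfy rule 3; so word 2 is ADV.
If word 3 were PREP, no tagging could satisfy rule 1; so word 3 is DET.
If word 4 were VERB, no tagging could satisfy rule 3; so word 4 is ADV.
That leaves exactly one tagging: DET ADV DET ADV PREP PREP DET DET PREP.
Checking: rule 1 satisfied; rule 2 satisfied; rule 3 satisfied; rule 4 satisfied; rule 5 satisfied.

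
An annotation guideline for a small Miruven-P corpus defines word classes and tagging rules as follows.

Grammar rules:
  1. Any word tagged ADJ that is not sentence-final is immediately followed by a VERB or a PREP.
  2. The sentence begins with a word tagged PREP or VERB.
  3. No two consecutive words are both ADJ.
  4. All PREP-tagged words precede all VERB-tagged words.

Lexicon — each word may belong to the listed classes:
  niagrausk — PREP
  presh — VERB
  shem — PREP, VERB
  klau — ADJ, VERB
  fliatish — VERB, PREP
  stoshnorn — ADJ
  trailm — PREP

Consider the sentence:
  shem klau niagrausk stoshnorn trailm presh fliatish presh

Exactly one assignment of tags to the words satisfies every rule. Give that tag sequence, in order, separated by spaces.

Candidates per position — 1:shem {PREP,VERB}; 2:klau {ADJ,VERB}; 3:niagrausk {PREP}; 4:stoshnorn {ADJ}; 5:trailm {PREP}; 6:presh {VERB}; 7:fliatish {VERB,PREP}; 8:presh {VERB}.
If word 1 were VERB, no tagging could satisfy rule 4; so word 1 is PREP.
If word 2 were VERB, no tagging could satisfy rule 4; so word 2 is ADJ.
If word 7 were PREP, no tagging could satisfy rule 4; so word 7 is VERB.
The only consistent sequence is: PREP ADJ PREP ADJ PREP VERB VERB VERB.
Check: rule 1 ok; rule 2 ok; rule 3 ok; rule 4 ok.

PREP ADJ PREP ADJ PREP VERB VERB VERB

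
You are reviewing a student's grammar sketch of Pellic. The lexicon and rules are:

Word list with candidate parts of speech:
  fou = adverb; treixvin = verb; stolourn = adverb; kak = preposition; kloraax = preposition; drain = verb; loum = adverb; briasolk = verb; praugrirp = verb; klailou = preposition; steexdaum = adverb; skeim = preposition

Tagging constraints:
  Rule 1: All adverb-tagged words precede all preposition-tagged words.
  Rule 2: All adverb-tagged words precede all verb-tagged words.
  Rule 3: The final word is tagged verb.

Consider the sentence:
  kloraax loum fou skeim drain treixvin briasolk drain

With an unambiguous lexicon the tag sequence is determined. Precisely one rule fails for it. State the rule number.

Fixed tagging: preposition adverb adverb preposition verb verb verb verb.
Rule check: R1 fails, R2 ok, R3 ok.
Only rule 1 fails.

1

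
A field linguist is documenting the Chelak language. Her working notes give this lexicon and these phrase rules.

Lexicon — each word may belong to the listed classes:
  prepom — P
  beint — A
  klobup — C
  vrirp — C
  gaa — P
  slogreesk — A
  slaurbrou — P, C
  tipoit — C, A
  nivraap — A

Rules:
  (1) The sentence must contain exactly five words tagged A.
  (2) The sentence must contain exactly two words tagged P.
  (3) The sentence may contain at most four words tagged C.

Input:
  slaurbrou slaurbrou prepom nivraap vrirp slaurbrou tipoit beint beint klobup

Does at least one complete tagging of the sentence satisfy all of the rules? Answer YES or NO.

NO

Candidates per position — 1:slaurbrou {P,C}; 2:slaurbrou {P,C}; 3:prepom {P}; 4:nivraap {A}; 5:vrirp {C}; 6:slaurbrou {P,C}; 7:tipoit {C,A}; 8:beint {A}; 9:beint {A}; 10:klobup {C}.
Rule 1 cannot be satisfied by any choice of tags from the lexicon.
So there is no consistent tagging.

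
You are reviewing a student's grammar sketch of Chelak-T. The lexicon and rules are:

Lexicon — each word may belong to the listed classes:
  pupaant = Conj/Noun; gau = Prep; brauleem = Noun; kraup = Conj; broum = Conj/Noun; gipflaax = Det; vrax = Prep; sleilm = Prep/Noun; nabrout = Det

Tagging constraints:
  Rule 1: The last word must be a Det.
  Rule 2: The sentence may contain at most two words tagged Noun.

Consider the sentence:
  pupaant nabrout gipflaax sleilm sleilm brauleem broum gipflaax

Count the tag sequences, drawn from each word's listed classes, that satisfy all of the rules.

Candidates per position — 1:pupaant {Conj,Noun}; 2:nabrout {Det}; 3:gipflaax {Det}; 4:sleilm {Prep,Noun}; 5:sleilm {Prep,Noun}; 6:brauleem {Noun}; 7:broum {Conj,Noun}; 8:gipflaax {Det}.
There are 16 candidate sequences in total.
The sequences that satisfy every rule: Conj Det Det Prep Prep Noun Conj Det; Conj Det Det Prep Prep Noun Noun Det; Conj Det Det Prep Noun Noun Conj Det; Conj Det Det Noun Prep Noun Conj Det; Noun Det Det Prep Prep Noun Conj Det.
Count = 5.

5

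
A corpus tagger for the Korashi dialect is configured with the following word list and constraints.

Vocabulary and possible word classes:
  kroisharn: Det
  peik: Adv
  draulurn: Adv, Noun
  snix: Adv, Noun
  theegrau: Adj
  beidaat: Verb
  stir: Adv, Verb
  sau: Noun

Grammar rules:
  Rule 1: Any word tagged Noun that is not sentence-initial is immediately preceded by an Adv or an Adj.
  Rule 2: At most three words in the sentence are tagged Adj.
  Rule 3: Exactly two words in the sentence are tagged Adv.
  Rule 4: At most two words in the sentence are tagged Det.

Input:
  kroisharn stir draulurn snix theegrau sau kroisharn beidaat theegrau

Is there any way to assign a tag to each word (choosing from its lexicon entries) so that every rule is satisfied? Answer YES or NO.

Candidates per position — 1:kroisharn {Det}; 2:stir {Adv,Verb}; 3:draulurn {Adv,Noun}; 4:snix {Adv,Noun}; 5:theegrau {Adj}; 6:sau {Noun}; 7:kroisharn {Det}; 8:beidaat {Verb}; 9:theegrau {Adj}.
One satisfying assignment: Det Adv Noun Adv Adj Noun Det Verb Adj.
Checking: rule 1 ok; rule 2 ok; rule 3 ok; rule 4 ok.

YES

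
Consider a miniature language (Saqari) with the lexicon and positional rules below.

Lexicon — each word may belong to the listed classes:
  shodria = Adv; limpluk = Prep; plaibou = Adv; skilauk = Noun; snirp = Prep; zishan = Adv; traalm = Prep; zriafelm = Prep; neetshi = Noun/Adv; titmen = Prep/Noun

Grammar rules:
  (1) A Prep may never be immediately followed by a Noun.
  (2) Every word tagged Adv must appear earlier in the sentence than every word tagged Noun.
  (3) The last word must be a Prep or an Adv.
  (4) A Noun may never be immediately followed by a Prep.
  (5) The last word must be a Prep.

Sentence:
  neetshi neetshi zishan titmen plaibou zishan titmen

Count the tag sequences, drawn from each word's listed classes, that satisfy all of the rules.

Candidates per position — 1:neetshi {Noun,Adv}; 2:neetshi {Noun,Adv}; 3:zishan {Adv}; 4:titmen {Prep,Noun}; 5:plaibou {Adv}; 6:zishan {Adv}; 7:titmen {Prep,Noun}.
There are 16 candidate sequences in total.
The sequences that satisfy every rule: Adv Adv Adv Prep Adv Adv Prep.
Count = 1.

1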